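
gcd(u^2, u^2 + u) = u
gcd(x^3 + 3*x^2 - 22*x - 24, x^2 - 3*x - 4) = x^2 - 3*x - 4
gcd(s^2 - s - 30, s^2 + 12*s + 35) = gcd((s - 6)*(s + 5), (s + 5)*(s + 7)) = s + 5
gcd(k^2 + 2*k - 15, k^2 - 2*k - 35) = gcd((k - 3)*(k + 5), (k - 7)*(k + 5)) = k + 5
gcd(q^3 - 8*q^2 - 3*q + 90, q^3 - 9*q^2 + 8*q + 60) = q^2 - 11*q + 30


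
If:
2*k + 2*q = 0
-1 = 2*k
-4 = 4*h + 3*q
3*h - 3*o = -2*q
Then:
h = -11/8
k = -1/2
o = -25/24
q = 1/2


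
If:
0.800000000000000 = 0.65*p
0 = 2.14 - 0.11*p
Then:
No Solution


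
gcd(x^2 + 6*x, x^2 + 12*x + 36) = x + 6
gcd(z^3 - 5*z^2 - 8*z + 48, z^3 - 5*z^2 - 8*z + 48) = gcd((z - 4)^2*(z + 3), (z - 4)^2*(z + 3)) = z^3 - 5*z^2 - 8*z + 48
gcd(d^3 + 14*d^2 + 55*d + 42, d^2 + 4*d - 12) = d + 6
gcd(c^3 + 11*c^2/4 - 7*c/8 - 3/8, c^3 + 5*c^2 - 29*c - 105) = c + 3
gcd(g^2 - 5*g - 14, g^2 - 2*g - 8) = g + 2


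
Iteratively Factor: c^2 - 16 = (c - 4)*(c + 4)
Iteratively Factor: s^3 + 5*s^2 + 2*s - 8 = (s + 4)*(s^2 + s - 2) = (s + 2)*(s + 4)*(s - 1)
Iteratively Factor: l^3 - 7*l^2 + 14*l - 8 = (l - 4)*(l^2 - 3*l + 2) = (l - 4)*(l - 1)*(l - 2)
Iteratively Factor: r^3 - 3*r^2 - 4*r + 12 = (r - 3)*(r^2 - 4) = (r - 3)*(r + 2)*(r - 2)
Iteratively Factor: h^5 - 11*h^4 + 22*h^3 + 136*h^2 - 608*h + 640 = (h - 4)*(h^4 - 7*h^3 - 6*h^2 + 112*h - 160) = (h - 4)*(h - 2)*(h^3 - 5*h^2 - 16*h + 80) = (h - 4)*(h - 2)*(h + 4)*(h^2 - 9*h + 20) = (h - 5)*(h - 4)*(h - 2)*(h + 4)*(h - 4)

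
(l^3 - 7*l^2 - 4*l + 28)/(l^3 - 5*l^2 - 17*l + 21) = (l^2 - 4)/(l^2 + 2*l - 3)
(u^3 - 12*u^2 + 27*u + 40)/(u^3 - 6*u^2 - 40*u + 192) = (u^2 - 4*u - 5)/(u^2 + 2*u - 24)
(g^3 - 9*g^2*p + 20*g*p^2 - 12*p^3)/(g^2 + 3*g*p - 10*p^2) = (g^2 - 7*g*p + 6*p^2)/(g + 5*p)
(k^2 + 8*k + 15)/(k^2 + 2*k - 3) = (k + 5)/(k - 1)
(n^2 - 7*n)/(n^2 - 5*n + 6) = n*(n - 7)/(n^2 - 5*n + 6)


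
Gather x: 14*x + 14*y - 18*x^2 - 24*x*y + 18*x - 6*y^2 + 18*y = -18*x^2 + x*(32 - 24*y) - 6*y^2 + 32*y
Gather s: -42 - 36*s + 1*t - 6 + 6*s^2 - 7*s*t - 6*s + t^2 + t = 6*s^2 + s*(-7*t - 42) + t^2 + 2*t - 48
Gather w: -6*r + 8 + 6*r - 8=0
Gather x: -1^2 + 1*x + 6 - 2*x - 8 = -x - 3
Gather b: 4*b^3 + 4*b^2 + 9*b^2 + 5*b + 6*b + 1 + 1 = 4*b^3 + 13*b^2 + 11*b + 2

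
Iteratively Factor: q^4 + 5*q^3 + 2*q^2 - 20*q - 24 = (q - 2)*(q^3 + 7*q^2 + 16*q + 12) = (q - 2)*(q + 3)*(q^2 + 4*q + 4) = (q - 2)*(q + 2)*(q + 3)*(q + 2)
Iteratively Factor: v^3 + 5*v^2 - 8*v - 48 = (v + 4)*(v^2 + v - 12) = (v + 4)^2*(v - 3)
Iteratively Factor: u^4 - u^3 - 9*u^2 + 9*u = (u)*(u^3 - u^2 - 9*u + 9) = u*(u - 3)*(u^2 + 2*u - 3) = u*(u - 3)*(u - 1)*(u + 3)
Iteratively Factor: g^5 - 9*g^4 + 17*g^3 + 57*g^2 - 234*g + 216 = (g - 2)*(g^4 - 7*g^3 + 3*g^2 + 63*g - 108) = (g - 3)*(g - 2)*(g^3 - 4*g^2 - 9*g + 36) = (g - 3)*(g - 2)*(g + 3)*(g^2 - 7*g + 12) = (g - 4)*(g - 3)*(g - 2)*(g + 3)*(g - 3)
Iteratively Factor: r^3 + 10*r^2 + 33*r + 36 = (r + 3)*(r^2 + 7*r + 12) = (r + 3)^2*(r + 4)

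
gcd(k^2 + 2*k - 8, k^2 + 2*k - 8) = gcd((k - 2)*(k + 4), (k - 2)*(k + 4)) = k^2 + 2*k - 8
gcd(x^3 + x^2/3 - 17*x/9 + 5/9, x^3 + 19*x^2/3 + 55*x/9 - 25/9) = x^2 + 4*x/3 - 5/9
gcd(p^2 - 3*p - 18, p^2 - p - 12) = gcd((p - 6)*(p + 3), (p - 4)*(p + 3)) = p + 3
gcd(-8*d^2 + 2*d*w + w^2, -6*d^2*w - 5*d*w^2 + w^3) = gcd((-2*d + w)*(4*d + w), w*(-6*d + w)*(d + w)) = 1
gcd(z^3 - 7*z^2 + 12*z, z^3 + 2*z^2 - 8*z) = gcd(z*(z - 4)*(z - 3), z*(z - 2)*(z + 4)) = z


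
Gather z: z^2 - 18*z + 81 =z^2 - 18*z + 81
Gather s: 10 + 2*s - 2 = 2*s + 8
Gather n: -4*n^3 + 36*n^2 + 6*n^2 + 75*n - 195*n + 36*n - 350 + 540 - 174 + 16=-4*n^3 + 42*n^2 - 84*n + 32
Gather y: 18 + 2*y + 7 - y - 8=y + 17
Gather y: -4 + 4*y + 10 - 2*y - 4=2*y + 2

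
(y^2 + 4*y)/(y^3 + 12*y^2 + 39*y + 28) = y/(y^2 + 8*y + 7)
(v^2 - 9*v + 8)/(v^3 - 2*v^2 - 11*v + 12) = (v - 8)/(v^2 - v - 12)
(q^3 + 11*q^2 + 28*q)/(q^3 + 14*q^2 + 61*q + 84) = q/(q + 3)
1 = 1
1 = 1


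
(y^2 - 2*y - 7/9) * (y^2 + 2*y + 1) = y^4 - 34*y^2/9 - 32*y/9 - 7/9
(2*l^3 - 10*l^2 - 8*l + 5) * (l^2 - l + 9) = 2*l^5 - 12*l^4 + 20*l^3 - 77*l^2 - 77*l + 45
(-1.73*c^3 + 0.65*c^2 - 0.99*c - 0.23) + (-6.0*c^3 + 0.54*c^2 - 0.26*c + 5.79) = -7.73*c^3 + 1.19*c^2 - 1.25*c + 5.56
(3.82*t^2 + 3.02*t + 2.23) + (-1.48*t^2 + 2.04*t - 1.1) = 2.34*t^2 + 5.06*t + 1.13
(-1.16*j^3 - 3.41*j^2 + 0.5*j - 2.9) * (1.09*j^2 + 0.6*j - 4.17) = -1.2644*j^5 - 4.4129*j^4 + 3.3362*j^3 + 11.3587*j^2 - 3.825*j + 12.093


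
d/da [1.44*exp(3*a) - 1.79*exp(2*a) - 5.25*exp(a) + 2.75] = (4.32*exp(2*a) - 3.58*exp(a) - 5.25)*exp(a)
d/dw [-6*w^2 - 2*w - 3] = -12*w - 2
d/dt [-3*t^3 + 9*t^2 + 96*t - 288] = -9*t^2 + 18*t + 96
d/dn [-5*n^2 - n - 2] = -10*n - 1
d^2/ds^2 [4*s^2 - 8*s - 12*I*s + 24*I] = 8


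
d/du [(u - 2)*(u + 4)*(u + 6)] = 3*u^2 + 16*u + 4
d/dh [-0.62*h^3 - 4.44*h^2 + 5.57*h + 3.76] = -1.86*h^2 - 8.88*h + 5.57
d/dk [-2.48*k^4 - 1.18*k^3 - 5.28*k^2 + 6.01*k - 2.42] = -9.92*k^3 - 3.54*k^2 - 10.56*k + 6.01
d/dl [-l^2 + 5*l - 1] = 5 - 2*l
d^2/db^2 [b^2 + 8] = 2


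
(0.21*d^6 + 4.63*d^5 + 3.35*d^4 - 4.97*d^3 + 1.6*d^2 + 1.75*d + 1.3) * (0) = 0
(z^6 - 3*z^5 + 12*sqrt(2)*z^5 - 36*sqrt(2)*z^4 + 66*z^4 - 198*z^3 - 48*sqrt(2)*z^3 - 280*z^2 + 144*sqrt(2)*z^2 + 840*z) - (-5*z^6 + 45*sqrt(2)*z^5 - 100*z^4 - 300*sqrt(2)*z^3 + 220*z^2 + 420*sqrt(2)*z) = 6*z^6 - 33*sqrt(2)*z^5 - 3*z^5 - 36*sqrt(2)*z^4 + 166*z^4 - 198*z^3 + 252*sqrt(2)*z^3 - 500*z^2 + 144*sqrt(2)*z^2 - 420*sqrt(2)*z + 840*z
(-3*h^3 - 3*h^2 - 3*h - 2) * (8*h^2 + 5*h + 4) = -24*h^5 - 39*h^4 - 51*h^3 - 43*h^2 - 22*h - 8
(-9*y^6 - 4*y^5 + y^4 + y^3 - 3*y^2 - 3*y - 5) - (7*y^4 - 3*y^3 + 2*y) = -9*y^6 - 4*y^5 - 6*y^4 + 4*y^3 - 3*y^2 - 5*y - 5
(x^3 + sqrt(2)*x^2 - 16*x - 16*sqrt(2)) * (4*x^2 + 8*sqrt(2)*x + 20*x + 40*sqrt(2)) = 4*x^5 + 12*sqrt(2)*x^4 + 20*x^4 - 48*x^3 + 60*sqrt(2)*x^3 - 192*sqrt(2)*x^2 - 240*x^2 - 960*sqrt(2)*x - 256*x - 1280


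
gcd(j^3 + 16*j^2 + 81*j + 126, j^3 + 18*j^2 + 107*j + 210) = j^2 + 13*j + 42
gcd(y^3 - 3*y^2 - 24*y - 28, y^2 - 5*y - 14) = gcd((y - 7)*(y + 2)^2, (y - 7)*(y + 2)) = y^2 - 5*y - 14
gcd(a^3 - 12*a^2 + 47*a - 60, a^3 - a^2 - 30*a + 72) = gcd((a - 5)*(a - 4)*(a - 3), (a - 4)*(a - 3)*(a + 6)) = a^2 - 7*a + 12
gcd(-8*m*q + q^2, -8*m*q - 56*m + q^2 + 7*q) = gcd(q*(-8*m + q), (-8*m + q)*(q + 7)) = -8*m + q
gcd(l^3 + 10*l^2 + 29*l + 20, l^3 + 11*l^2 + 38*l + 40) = l^2 + 9*l + 20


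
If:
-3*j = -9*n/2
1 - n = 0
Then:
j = 3/2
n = 1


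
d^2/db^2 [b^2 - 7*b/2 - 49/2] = 2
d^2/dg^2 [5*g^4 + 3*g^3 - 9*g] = 6*g*(10*g + 3)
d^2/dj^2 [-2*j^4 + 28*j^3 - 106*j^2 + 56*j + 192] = -24*j^2 + 168*j - 212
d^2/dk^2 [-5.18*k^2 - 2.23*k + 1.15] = -10.3600000000000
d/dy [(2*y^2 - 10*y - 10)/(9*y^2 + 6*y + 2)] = 2*(51*y^2 + 94*y + 20)/(81*y^4 + 108*y^3 + 72*y^2 + 24*y + 4)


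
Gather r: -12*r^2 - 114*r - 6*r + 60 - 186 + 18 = -12*r^2 - 120*r - 108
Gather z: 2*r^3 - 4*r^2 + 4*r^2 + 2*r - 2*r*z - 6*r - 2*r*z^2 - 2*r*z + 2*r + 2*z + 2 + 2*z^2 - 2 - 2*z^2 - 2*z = 2*r^3 - 2*r*z^2 - 4*r*z - 2*r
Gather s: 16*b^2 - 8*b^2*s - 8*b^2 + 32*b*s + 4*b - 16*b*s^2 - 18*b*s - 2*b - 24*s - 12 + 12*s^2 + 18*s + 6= 8*b^2 + 2*b + s^2*(12 - 16*b) + s*(-8*b^2 + 14*b - 6) - 6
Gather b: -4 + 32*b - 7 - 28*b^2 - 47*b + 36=-28*b^2 - 15*b + 25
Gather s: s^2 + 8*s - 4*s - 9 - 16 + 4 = s^2 + 4*s - 21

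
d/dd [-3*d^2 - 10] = -6*d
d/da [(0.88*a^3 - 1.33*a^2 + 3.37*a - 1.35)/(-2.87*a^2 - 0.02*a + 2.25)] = (-2.5256*a^4 - 0.0352000000000006*a^3 + 15.6385*a^2 - 13.734*a + 7.5555)/(8.2369*a^4 + 0.1148*a^3 - 12.9146*a^2 - 0.09*a + 5.0625)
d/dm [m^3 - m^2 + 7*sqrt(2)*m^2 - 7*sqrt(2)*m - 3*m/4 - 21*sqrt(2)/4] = 3*m^2 - 2*m + 14*sqrt(2)*m - 7*sqrt(2) - 3/4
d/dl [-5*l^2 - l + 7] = -10*l - 1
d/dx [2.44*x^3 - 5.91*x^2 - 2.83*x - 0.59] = 7.32*x^2 - 11.82*x - 2.83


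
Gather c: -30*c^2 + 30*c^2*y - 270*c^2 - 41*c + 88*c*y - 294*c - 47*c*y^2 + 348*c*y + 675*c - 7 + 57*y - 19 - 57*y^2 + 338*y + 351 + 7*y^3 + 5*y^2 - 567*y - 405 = c^2*(30*y - 300) + c*(-47*y^2 + 436*y + 340) + 7*y^3 - 52*y^2 - 172*y - 80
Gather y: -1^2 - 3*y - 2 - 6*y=-9*y - 3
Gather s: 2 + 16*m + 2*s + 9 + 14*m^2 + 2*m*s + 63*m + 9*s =14*m^2 + 79*m + s*(2*m + 11) + 11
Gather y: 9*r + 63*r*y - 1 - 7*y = 9*r + y*(63*r - 7) - 1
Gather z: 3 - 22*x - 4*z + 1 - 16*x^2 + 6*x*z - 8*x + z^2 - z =-16*x^2 - 30*x + z^2 + z*(6*x - 5) + 4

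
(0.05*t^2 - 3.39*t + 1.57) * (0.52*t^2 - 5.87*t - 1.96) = 0.026*t^4 - 2.0563*t^3 + 20.6177*t^2 - 2.5715*t - 3.0772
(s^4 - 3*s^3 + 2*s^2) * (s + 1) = s^5 - 2*s^4 - s^3 + 2*s^2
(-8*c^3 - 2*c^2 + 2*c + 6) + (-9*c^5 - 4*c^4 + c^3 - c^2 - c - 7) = -9*c^5 - 4*c^4 - 7*c^3 - 3*c^2 + c - 1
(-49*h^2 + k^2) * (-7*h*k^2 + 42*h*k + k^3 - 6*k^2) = 343*h^3*k^2 - 2058*h^3*k - 49*h^2*k^3 + 294*h^2*k^2 - 7*h*k^4 + 42*h*k^3 + k^5 - 6*k^4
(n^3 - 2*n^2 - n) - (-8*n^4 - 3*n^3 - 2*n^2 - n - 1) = 8*n^4 + 4*n^3 + 1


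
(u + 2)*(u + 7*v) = u^2 + 7*u*v + 2*u + 14*v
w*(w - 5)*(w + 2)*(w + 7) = w^4 + 4*w^3 - 31*w^2 - 70*w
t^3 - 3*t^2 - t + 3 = (t - 3)*(t - 1)*(t + 1)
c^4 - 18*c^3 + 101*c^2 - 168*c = c*(c - 8)*(c - 7)*(c - 3)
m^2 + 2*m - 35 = (m - 5)*(m + 7)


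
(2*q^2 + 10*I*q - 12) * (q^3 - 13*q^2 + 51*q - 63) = 2*q^5 - 26*q^4 + 10*I*q^4 + 90*q^3 - 130*I*q^3 + 30*q^2 + 510*I*q^2 - 612*q - 630*I*q + 756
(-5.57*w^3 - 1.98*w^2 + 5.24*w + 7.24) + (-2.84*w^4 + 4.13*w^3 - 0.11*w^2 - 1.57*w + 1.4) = -2.84*w^4 - 1.44*w^3 - 2.09*w^2 + 3.67*w + 8.64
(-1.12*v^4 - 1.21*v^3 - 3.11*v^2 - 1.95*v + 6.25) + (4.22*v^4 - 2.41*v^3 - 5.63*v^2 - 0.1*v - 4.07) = 3.1*v^4 - 3.62*v^3 - 8.74*v^2 - 2.05*v + 2.18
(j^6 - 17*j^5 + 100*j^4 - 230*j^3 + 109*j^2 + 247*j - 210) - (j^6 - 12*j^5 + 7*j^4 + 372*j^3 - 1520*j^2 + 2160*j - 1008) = -5*j^5 + 93*j^4 - 602*j^3 + 1629*j^2 - 1913*j + 798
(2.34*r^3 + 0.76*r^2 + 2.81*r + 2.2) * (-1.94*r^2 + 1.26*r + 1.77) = -4.5396*r^5 + 1.474*r^4 - 0.351999999999999*r^3 + 0.6178*r^2 + 7.7457*r + 3.894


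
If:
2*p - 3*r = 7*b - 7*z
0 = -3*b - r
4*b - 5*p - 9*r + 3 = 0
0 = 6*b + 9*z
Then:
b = -9/73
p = -12/73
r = 27/73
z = 6/73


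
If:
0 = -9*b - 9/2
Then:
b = -1/2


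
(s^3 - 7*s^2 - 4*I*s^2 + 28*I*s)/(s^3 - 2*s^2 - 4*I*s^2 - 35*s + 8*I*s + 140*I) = s/(s + 5)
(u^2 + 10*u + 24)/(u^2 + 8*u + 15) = (u^2 + 10*u + 24)/(u^2 + 8*u + 15)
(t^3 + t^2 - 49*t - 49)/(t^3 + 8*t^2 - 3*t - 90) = (t^3 + t^2 - 49*t - 49)/(t^3 + 8*t^2 - 3*t - 90)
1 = 1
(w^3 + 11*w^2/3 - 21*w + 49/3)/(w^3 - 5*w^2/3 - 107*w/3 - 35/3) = (-3*w^3 - 11*w^2 + 63*w - 49)/(-3*w^3 + 5*w^2 + 107*w + 35)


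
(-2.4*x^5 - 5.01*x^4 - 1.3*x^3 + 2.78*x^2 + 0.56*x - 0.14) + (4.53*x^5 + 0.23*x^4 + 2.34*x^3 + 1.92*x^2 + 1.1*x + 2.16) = 2.13*x^5 - 4.78*x^4 + 1.04*x^3 + 4.7*x^2 + 1.66*x + 2.02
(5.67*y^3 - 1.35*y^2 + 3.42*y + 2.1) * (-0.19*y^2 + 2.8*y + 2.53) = -1.0773*y^5 + 16.1325*y^4 + 9.9153*y^3 + 5.7615*y^2 + 14.5326*y + 5.313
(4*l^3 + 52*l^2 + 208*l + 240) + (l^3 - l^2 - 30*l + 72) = 5*l^3 + 51*l^2 + 178*l + 312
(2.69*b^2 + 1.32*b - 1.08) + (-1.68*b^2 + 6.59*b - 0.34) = 1.01*b^2 + 7.91*b - 1.42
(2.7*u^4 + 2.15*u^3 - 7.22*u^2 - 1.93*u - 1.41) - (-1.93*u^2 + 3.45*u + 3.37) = 2.7*u^4 + 2.15*u^3 - 5.29*u^2 - 5.38*u - 4.78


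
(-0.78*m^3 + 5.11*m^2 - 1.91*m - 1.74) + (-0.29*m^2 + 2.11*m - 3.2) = -0.78*m^3 + 4.82*m^2 + 0.2*m - 4.94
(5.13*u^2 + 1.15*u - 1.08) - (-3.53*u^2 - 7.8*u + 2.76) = 8.66*u^2 + 8.95*u - 3.84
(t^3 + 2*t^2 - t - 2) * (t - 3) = t^4 - t^3 - 7*t^2 + t + 6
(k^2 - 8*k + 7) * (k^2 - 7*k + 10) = k^4 - 15*k^3 + 73*k^2 - 129*k + 70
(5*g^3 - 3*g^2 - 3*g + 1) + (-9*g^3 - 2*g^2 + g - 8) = -4*g^3 - 5*g^2 - 2*g - 7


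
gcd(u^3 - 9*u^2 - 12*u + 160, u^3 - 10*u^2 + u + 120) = u^2 - 13*u + 40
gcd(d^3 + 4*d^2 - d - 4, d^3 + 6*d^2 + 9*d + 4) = d^2 + 5*d + 4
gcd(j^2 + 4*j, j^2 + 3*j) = j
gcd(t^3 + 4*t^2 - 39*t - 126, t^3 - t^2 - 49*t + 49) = t + 7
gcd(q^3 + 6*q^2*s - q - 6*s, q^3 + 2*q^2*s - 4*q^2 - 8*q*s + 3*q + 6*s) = q - 1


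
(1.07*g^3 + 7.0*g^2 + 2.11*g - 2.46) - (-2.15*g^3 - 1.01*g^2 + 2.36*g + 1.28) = 3.22*g^3 + 8.01*g^2 - 0.25*g - 3.74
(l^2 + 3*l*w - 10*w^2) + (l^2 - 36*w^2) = 2*l^2 + 3*l*w - 46*w^2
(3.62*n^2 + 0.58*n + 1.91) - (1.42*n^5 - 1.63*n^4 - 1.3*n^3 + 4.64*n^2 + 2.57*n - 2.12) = -1.42*n^5 + 1.63*n^4 + 1.3*n^3 - 1.02*n^2 - 1.99*n + 4.03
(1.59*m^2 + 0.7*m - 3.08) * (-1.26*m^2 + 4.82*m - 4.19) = -2.0034*m^4 + 6.7818*m^3 + 0.5927*m^2 - 17.7786*m + 12.9052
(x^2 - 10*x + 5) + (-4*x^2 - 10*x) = -3*x^2 - 20*x + 5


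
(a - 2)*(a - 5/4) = a^2 - 13*a/4 + 5/2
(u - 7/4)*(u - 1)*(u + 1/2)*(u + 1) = u^4 - 5*u^3/4 - 15*u^2/8 + 5*u/4 + 7/8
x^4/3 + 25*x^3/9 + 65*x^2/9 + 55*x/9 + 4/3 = (x/3 + 1)*(x + 1/3)*(x + 1)*(x + 4)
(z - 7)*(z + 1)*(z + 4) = z^3 - 2*z^2 - 31*z - 28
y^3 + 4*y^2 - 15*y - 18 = (y - 3)*(y + 1)*(y + 6)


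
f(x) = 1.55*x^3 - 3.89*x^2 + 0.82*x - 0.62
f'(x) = 4.65*x^2 - 7.78*x + 0.82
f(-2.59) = -55.77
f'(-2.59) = 52.16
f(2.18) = -1.26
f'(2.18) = 5.96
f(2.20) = -1.14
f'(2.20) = 6.21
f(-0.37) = -1.53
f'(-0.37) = 4.34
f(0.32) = -0.71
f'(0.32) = -1.19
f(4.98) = 98.42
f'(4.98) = 77.40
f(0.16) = -0.58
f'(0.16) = -0.31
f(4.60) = 71.71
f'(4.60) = 63.43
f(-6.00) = -480.38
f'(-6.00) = 214.90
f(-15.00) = -6119.42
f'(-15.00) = 1163.77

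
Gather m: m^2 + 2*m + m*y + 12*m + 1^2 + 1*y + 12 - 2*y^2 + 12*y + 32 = m^2 + m*(y + 14) - 2*y^2 + 13*y + 45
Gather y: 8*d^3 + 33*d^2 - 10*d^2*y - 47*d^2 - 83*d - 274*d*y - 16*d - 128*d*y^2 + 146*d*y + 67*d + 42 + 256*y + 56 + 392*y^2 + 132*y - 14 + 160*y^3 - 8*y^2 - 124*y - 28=8*d^3 - 14*d^2 - 32*d + 160*y^3 + y^2*(384 - 128*d) + y*(-10*d^2 - 128*d + 264) + 56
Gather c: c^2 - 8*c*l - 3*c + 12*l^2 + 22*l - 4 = c^2 + c*(-8*l - 3) + 12*l^2 + 22*l - 4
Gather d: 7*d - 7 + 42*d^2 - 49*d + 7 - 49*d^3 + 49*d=-49*d^3 + 42*d^2 + 7*d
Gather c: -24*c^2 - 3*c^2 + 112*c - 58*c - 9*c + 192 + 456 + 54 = -27*c^2 + 45*c + 702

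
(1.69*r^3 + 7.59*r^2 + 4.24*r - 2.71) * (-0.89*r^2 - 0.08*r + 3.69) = -1.5041*r^5 - 6.8903*r^4 + 1.8553*r^3 + 30.0798*r^2 + 15.8624*r - 9.9999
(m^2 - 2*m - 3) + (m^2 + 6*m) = 2*m^2 + 4*m - 3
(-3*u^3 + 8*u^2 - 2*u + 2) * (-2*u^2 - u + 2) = 6*u^5 - 13*u^4 - 10*u^3 + 14*u^2 - 6*u + 4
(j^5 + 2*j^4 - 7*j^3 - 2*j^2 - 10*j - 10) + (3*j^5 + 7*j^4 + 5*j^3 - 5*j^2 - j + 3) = 4*j^5 + 9*j^4 - 2*j^3 - 7*j^2 - 11*j - 7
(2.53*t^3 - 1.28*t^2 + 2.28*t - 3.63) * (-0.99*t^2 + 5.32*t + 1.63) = -2.5047*t^5 + 14.7268*t^4 - 4.9429*t^3 + 13.6369*t^2 - 15.5952*t - 5.9169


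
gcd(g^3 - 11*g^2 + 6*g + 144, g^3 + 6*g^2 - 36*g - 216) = g - 6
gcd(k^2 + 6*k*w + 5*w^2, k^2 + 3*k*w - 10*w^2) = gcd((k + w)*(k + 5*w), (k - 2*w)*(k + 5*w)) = k + 5*w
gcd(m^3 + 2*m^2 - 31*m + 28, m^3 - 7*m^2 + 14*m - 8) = m^2 - 5*m + 4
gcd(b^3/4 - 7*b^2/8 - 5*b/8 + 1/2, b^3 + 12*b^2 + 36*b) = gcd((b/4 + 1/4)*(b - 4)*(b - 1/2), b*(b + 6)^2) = 1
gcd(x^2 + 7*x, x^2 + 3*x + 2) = 1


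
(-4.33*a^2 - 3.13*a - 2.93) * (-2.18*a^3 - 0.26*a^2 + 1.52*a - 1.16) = 9.4394*a^5 + 7.9492*a^4 + 0.6196*a^3 + 1.027*a^2 - 0.822800000000001*a + 3.3988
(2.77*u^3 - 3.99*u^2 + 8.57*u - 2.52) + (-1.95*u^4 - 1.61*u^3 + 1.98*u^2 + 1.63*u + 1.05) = -1.95*u^4 + 1.16*u^3 - 2.01*u^2 + 10.2*u - 1.47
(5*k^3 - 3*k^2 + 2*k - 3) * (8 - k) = -5*k^4 + 43*k^3 - 26*k^2 + 19*k - 24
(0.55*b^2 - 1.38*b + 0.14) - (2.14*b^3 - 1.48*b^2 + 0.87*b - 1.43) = -2.14*b^3 + 2.03*b^2 - 2.25*b + 1.57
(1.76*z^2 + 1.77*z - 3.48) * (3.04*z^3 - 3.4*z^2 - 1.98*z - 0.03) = 5.3504*z^5 - 0.6032*z^4 - 20.082*z^3 + 8.2746*z^2 + 6.8373*z + 0.1044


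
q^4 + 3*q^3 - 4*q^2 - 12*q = q*(q - 2)*(q + 2)*(q + 3)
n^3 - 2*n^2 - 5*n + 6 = (n - 3)*(n - 1)*(n + 2)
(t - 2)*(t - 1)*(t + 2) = t^3 - t^2 - 4*t + 4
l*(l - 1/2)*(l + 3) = l^3 + 5*l^2/2 - 3*l/2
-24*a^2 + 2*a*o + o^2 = (-4*a + o)*(6*a + o)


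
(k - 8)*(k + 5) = k^2 - 3*k - 40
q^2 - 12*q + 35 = (q - 7)*(q - 5)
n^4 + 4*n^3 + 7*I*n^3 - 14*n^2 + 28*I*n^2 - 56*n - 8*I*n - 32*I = (n + 4)*(n + I)*(n + 2*I)*(n + 4*I)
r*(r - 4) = r^2 - 4*r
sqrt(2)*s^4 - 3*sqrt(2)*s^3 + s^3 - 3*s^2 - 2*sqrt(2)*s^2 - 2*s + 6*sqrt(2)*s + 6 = (s - 3)*(s - sqrt(2))*(s + sqrt(2))*(sqrt(2)*s + 1)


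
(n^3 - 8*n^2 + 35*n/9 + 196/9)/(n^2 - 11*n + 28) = (n^2 - n - 28/9)/(n - 4)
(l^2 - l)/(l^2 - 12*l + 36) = l*(l - 1)/(l^2 - 12*l + 36)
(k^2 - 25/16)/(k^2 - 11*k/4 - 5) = (k - 5/4)/(k - 4)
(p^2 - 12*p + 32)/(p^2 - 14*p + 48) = (p - 4)/(p - 6)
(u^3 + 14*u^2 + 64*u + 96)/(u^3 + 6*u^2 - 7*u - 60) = (u^2 + 10*u + 24)/(u^2 + 2*u - 15)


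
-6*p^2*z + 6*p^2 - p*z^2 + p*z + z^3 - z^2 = (-3*p + z)*(2*p + z)*(z - 1)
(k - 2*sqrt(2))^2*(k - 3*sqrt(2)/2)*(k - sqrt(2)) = k^4 - 13*sqrt(2)*k^3/2 + 31*k^2 - 32*sqrt(2)*k + 24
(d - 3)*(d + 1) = d^2 - 2*d - 3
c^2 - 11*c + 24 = (c - 8)*(c - 3)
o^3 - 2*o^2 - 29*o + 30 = (o - 6)*(o - 1)*(o + 5)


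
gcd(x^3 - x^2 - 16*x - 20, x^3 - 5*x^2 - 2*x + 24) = x + 2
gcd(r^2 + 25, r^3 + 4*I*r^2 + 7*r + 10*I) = r + 5*I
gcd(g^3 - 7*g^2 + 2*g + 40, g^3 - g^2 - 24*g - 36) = g + 2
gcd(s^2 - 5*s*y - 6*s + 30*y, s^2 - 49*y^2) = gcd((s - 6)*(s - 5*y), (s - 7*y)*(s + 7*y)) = 1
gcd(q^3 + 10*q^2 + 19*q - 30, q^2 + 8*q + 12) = q + 6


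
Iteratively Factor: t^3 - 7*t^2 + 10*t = (t - 2)*(t^2 - 5*t) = t*(t - 2)*(t - 5)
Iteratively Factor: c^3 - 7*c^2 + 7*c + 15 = (c - 5)*(c^2 - 2*c - 3) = (c - 5)*(c - 3)*(c + 1)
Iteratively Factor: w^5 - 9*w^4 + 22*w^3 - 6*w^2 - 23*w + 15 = (w - 1)*(w^4 - 8*w^3 + 14*w^2 + 8*w - 15) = (w - 1)^2*(w^3 - 7*w^2 + 7*w + 15) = (w - 3)*(w - 1)^2*(w^2 - 4*w - 5) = (w - 3)*(w - 1)^2*(w + 1)*(w - 5)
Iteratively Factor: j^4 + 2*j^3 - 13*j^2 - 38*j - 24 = (j + 3)*(j^3 - j^2 - 10*j - 8) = (j + 1)*(j + 3)*(j^2 - 2*j - 8) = (j + 1)*(j + 2)*(j + 3)*(j - 4)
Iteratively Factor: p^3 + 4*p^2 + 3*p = (p + 3)*(p^2 + p) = (p + 1)*(p + 3)*(p)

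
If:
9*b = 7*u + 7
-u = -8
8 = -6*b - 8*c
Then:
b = 7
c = -25/4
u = 8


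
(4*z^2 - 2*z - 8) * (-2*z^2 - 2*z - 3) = -8*z^4 - 4*z^3 + 8*z^2 + 22*z + 24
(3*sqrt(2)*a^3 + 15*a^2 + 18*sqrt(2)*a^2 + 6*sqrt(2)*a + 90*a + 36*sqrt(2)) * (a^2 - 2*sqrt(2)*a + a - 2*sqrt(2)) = 3*sqrt(2)*a^5 + 3*a^4 + 21*sqrt(2)*a^4 - 6*sqrt(2)*a^3 + 21*a^3 - 168*sqrt(2)*a^2 - 6*a^2 - 144*sqrt(2)*a - 168*a - 144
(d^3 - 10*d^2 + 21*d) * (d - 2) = d^4 - 12*d^3 + 41*d^2 - 42*d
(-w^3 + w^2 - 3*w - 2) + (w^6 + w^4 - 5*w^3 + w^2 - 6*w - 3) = w^6 + w^4 - 6*w^3 + 2*w^2 - 9*w - 5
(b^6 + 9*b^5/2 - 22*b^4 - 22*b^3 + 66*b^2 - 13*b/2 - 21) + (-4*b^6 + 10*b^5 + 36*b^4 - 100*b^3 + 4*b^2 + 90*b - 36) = -3*b^6 + 29*b^5/2 + 14*b^4 - 122*b^3 + 70*b^2 + 167*b/2 - 57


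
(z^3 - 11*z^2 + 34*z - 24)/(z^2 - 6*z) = z - 5 + 4/z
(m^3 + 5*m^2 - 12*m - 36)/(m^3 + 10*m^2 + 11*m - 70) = (m^3 + 5*m^2 - 12*m - 36)/(m^3 + 10*m^2 + 11*m - 70)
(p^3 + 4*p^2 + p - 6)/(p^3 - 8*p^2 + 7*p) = (p^2 + 5*p + 6)/(p*(p - 7))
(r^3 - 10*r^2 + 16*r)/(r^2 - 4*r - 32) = r*(r - 2)/(r + 4)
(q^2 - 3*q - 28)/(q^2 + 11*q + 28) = (q - 7)/(q + 7)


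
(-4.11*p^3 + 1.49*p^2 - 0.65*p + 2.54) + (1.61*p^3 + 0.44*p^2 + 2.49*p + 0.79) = -2.5*p^3 + 1.93*p^2 + 1.84*p + 3.33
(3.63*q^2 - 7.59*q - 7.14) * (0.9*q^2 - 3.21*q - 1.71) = 3.267*q^4 - 18.4833*q^3 + 11.7306*q^2 + 35.8983*q + 12.2094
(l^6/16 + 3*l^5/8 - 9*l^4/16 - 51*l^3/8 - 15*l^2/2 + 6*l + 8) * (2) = l^6/8 + 3*l^5/4 - 9*l^4/8 - 51*l^3/4 - 15*l^2 + 12*l + 16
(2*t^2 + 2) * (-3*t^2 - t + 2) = -6*t^4 - 2*t^3 - 2*t^2 - 2*t + 4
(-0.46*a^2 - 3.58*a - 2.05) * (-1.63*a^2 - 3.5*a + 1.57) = 0.7498*a^4 + 7.4454*a^3 + 15.1493*a^2 + 1.5544*a - 3.2185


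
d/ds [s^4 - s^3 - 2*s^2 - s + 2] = 4*s^3 - 3*s^2 - 4*s - 1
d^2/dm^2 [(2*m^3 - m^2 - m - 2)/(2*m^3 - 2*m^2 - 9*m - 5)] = 4*(2*m^6 + 48*m^5 + 15*m^4 + 66*m^3 + 162*m^2 + 6*m - 61)/(8*m^9 - 24*m^8 - 84*m^7 + 148*m^6 + 498*m^5 - 6*m^4 - 1119*m^3 - 1365*m^2 - 675*m - 125)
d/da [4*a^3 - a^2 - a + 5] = 12*a^2 - 2*a - 1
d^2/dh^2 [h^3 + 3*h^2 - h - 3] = 6*h + 6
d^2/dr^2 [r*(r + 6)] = 2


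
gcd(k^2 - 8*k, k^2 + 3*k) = k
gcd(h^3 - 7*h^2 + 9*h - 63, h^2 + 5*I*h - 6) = h + 3*I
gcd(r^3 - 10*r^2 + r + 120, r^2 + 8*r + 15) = r + 3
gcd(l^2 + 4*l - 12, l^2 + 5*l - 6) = l + 6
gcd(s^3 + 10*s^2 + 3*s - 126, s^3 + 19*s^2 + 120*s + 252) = s^2 + 13*s + 42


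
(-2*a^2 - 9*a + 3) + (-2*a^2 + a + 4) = -4*a^2 - 8*a + 7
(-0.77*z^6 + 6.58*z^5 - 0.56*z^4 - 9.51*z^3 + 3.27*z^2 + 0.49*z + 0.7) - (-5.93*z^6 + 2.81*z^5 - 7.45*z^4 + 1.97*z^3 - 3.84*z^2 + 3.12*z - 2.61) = 5.16*z^6 + 3.77*z^5 + 6.89*z^4 - 11.48*z^3 + 7.11*z^2 - 2.63*z + 3.31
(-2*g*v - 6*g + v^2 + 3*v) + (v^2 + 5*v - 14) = -2*g*v - 6*g + 2*v^2 + 8*v - 14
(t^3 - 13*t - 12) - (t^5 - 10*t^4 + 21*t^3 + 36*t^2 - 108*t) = -t^5 + 10*t^4 - 20*t^3 - 36*t^2 + 95*t - 12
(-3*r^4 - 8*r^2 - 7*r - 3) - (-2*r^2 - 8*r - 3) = -3*r^4 - 6*r^2 + r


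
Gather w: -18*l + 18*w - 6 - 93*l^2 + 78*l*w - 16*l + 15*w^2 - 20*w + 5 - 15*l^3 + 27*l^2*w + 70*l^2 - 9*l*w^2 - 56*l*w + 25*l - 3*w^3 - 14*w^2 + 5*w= -15*l^3 - 23*l^2 - 9*l - 3*w^3 + w^2*(1 - 9*l) + w*(27*l^2 + 22*l + 3) - 1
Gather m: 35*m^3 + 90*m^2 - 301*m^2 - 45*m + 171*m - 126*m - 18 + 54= 35*m^3 - 211*m^2 + 36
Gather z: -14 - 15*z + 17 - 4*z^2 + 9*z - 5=-4*z^2 - 6*z - 2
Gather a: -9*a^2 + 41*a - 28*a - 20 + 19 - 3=-9*a^2 + 13*a - 4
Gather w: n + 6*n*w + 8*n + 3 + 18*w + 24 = 9*n + w*(6*n + 18) + 27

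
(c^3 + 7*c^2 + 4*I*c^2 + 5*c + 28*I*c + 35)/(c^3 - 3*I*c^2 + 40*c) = (c^2 + c*(7 - I) - 7*I)/(c*(c - 8*I))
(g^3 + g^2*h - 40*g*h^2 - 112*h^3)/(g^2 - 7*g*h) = g + 8*h + 16*h^2/g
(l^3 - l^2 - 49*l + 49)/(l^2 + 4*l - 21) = (l^2 - 8*l + 7)/(l - 3)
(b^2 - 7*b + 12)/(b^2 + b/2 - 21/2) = 2*(b - 4)/(2*b + 7)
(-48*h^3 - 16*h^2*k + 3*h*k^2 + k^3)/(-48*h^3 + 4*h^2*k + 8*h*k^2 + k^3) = (12*h^2 + h*k - k^2)/(12*h^2 - 4*h*k - k^2)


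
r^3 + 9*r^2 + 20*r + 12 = (r + 1)*(r + 2)*(r + 6)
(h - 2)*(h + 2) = h^2 - 4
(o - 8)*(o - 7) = o^2 - 15*o + 56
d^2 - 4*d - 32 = (d - 8)*(d + 4)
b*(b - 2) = b^2 - 2*b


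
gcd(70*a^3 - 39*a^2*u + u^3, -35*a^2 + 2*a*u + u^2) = -35*a^2 + 2*a*u + u^2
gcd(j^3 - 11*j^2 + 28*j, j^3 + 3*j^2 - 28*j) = j^2 - 4*j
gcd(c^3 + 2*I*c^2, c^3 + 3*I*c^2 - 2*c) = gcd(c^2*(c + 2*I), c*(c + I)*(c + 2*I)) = c^2 + 2*I*c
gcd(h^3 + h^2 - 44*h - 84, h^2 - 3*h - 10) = h + 2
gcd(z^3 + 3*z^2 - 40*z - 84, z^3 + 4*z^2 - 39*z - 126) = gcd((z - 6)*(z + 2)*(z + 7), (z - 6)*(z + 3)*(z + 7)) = z^2 + z - 42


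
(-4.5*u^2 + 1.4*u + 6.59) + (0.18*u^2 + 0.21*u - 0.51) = -4.32*u^2 + 1.61*u + 6.08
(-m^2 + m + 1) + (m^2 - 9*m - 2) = -8*m - 1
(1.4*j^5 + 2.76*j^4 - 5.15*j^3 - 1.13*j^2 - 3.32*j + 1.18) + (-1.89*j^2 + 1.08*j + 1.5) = 1.4*j^5 + 2.76*j^4 - 5.15*j^3 - 3.02*j^2 - 2.24*j + 2.68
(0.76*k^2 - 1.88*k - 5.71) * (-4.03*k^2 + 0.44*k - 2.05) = -3.0628*k^4 + 7.9108*k^3 + 20.6261*k^2 + 1.3416*k + 11.7055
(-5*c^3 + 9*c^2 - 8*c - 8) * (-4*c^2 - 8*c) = 20*c^5 + 4*c^4 - 40*c^3 + 96*c^2 + 64*c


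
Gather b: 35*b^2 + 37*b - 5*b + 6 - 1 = 35*b^2 + 32*b + 5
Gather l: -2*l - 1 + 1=-2*l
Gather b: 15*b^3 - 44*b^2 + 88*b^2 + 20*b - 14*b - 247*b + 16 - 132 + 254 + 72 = 15*b^3 + 44*b^2 - 241*b + 210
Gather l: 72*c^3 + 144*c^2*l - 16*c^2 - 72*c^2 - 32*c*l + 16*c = 72*c^3 - 88*c^2 + 16*c + l*(144*c^2 - 32*c)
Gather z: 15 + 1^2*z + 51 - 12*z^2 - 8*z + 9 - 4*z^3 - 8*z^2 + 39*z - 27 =-4*z^3 - 20*z^2 + 32*z + 48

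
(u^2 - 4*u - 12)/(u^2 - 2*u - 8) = (u - 6)/(u - 4)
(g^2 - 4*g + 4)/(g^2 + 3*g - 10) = (g - 2)/(g + 5)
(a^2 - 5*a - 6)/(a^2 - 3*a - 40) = (-a^2 + 5*a + 6)/(-a^2 + 3*a + 40)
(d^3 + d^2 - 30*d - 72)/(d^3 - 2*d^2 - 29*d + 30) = (d^2 + 7*d + 12)/(d^2 + 4*d - 5)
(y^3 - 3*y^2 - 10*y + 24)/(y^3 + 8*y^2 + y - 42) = (y - 4)/(y + 7)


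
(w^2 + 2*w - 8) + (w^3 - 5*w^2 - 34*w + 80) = w^3 - 4*w^2 - 32*w + 72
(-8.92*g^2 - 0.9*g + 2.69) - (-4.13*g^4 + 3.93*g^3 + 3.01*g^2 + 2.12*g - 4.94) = 4.13*g^4 - 3.93*g^3 - 11.93*g^2 - 3.02*g + 7.63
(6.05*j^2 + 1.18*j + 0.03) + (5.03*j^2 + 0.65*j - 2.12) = 11.08*j^2 + 1.83*j - 2.09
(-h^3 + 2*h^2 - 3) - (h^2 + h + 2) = -h^3 + h^2 - h - 5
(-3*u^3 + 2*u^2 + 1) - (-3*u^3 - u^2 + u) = 3*u^2 - u + 1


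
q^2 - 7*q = q*(q - 7)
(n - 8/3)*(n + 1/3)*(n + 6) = n^3 + 11*n^2/3 - 134*n/9 - 16/3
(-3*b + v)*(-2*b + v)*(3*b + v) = 18*b^3 - 9*b^2*v - 2*b*v^2 + v^3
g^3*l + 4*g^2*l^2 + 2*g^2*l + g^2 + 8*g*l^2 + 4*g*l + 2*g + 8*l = (g + 2)*(g + 4*l)*(g*l + 1)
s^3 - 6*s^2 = s^2*(s - 6)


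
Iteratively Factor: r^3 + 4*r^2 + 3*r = (r)*(r^2 + 4*r + 3) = r*(r + 1)*(r + 3)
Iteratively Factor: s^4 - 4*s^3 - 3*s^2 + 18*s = (s - 3)*(s^3 - s^2 - 6*s) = (s - 3)^2*(s^2 + 2*s) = s*(s - 3)^2*(s + 2)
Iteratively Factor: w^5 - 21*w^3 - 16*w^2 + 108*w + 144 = (w - 4)*(w^4 + 4*w^3 - 5*w^2 - 36*w - 36) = (w - 4)*(w + 2)*(w^3 + 2*w^2 - 9*w - 18) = (w - 4)*(w + 2)*(w + 3)*(w^2 - w - 6) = (w - 4)*(w - 3)*(w + 2)*(w + 3)*(w + 2)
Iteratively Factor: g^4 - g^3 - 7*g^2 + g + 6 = (g - 3)*(g^3 + 2*g^2 - g - 2) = (g - 3)*(g + 2)*(g^2 - 1) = (g - 3)*(g + 1)*(g + 2)*(g - 1)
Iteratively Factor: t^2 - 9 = (t - 3)*(t + 3)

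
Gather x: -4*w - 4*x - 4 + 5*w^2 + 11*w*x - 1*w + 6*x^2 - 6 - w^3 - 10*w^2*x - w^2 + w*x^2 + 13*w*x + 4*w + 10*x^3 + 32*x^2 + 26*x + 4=-w^3 + 4*w^2 - w + 10*x^3 + x^2*(w + 38) + x*(-10*w^2 + 24*w + 22) - 6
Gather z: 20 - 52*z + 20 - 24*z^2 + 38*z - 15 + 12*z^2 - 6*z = -12*z^2 - 20*z + 25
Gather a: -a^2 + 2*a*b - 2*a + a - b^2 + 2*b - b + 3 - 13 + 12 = -a^2 + a*(2*b - 1) - b^2 + b + 2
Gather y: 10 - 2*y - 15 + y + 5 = -y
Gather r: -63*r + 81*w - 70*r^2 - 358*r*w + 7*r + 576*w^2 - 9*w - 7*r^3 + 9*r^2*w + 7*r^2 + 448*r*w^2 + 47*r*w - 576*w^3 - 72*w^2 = -7*r^3 + r^2*(9*w - 63) + r*(448*w^2 - 311*w - 56) - 576*w^3 + 504*w^2 + 72*w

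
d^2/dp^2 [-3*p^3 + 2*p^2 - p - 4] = 4 - 18*p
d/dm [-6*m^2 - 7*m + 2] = -12*m - 7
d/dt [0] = 0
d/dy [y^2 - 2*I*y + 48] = 2*y - 2*I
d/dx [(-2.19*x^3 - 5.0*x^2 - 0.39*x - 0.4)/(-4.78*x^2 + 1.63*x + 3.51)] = (10.4682*x^4 - 7.1394*x^3 - 33.0749*x^2 - 38.924*x - 0.7169)/(22.8484*x^4 - 15.5828*x^3 - 30.8987*x^2 + 11.4426*x + 12.3201)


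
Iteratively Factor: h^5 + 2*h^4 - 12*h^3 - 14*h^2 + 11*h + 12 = (h + 1)*(h^4 + h^3 - 13*h^2 - h + 12) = (h + 1)^2*(h^3 - 13*h + 12) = (h - 1)*(h + 1)^2*(h^2 + h - 12) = (h - 1)*(h + 1)^2*(h + 4)*(h - 3)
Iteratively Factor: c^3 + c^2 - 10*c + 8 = (c - 2)*(c^2 + 3*c - 4) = (c - 2)*(c + 4)*(c - 1)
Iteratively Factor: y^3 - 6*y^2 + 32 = (y + 2)*(y^2 - 8*y + 16) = (y - 4)*(y + 2)*(y - 4)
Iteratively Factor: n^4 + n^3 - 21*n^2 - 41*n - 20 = (n + 4)*(n^3 - 3*n^2 - 9*n - 5) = (n - 5)*(n + 4)*(n^2 + 2*n + 1) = (n - 5)*(n + 1)*(n + 4)*(n + 1)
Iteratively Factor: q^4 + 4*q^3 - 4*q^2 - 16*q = (q)*(q^3 + 4*q^2 - 4*q - 16) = q*(q + 4)*(q^2 - 4) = q*(q + 2)*(q + 4)*(q - 2)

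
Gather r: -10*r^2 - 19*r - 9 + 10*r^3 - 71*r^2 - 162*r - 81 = 10*r^3 - 81*r^2 - 181*r - 90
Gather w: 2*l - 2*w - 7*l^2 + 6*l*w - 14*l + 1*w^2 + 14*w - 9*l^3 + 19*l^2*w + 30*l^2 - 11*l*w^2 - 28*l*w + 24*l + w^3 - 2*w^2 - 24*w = -9*l^3 + 23*l^2 + 12*l + w^3 + w^2*(-11*l - 1) + w*(19*l^2 - 22*l - 12)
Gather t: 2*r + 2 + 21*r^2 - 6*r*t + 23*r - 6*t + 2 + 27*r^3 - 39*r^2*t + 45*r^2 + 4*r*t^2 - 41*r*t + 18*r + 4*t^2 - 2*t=27*r^3 + 66*r^2 + 43*r + t^2*(4*r + 4) + t*(-39*r^2 - 47*r - 8) + 4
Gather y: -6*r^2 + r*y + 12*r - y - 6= -6*r^2 + 12*r + y*(r - 1) - 6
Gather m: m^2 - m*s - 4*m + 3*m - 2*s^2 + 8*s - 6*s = m^2 + m*(-s - 1) - 2*s^2 + 2*s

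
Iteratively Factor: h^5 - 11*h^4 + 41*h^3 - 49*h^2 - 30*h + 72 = (h + 1)*(h^4 - 12*h^3 + 53*h^2 - 102*h + 72) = (h - 3)*(h + 1)*(h^3 - 9*h^2 + 26*h - 24) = (h - 4)*(h - 3)*(h + 1)*(h^2 - 5*h + 6) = (h - 4)*(h - 3)^2*(h + 1)*(h - 2)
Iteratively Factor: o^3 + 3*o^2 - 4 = (o + 2)*(o^2 + o - 2) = (o - 1)*(o + 2)*(o + 2)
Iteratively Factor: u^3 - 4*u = (u - 2)*(u^2 + 2*u) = (u - 2)*(u + 2)*(u)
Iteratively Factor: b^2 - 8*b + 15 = (b - 3)*(b - 5)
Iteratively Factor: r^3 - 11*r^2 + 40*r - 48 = (r - 4)*(r^2 - 7*r + 12) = (r - 4)*(r - 3)*(r - 4)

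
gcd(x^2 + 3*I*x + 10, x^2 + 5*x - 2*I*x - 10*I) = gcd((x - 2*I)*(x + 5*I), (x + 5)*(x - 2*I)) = x - 2*I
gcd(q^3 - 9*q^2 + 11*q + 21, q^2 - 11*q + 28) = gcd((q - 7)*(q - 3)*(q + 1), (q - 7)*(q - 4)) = q - 7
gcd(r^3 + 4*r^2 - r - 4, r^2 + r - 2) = r - 1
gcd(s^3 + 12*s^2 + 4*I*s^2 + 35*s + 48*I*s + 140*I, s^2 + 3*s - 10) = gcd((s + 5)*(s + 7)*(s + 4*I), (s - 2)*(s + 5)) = s + 5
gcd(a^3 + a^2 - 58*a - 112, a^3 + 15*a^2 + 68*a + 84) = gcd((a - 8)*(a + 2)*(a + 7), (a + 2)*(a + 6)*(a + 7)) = a^2 + 9*a + 14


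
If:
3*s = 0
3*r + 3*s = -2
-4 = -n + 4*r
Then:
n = 4/3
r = -2/3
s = 0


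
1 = 1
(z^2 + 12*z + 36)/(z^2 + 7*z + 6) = (z + 6)/(z + 1)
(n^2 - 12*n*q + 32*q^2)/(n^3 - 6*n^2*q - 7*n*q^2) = (-n^2 + 12*n*q - 32*q^2)/(n*(-n^2 + 6*n*q + 7*q^2))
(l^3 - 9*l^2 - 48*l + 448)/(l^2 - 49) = (l^2 - 16*l + 64)/(l - 7)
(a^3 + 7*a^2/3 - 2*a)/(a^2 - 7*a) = (a^2 + 7*a/3 - 2)/(a - 7)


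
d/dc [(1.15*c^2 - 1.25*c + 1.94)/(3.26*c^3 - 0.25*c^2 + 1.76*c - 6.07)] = (-3.749*c^4 + 8.15*c^3 - 17.2617*c^2 - 12.991*c + 4.1731)/(10.6276*c^6 - 1.63*c^5 + 11.5377*c^4 - 40.4564*c^3 + 6.1326*c^2 - 21.3664*c + 36.8449)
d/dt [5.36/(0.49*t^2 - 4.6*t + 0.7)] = (24.656 - 5.2528*t)/(0.49*t^2 - 4.6*t + 0.7)^2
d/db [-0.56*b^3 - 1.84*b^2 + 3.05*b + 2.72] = -1.68*b^2 - 3.68*b + 3.05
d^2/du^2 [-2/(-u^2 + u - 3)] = 4*(-u^2 + u + (2*u - 1)^2 - 3)/(u^2 - u + 3)^3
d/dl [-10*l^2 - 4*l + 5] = -20*l - 4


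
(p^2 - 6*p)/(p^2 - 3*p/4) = 4*(p - 6)/(4*p - 3)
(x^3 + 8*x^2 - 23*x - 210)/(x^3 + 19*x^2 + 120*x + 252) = (x - 5)/(x + 6)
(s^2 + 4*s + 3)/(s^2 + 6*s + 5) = (s + 3)/(s + 5)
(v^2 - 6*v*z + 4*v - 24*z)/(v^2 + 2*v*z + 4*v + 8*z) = (v - 6*z)/(v + 2*z)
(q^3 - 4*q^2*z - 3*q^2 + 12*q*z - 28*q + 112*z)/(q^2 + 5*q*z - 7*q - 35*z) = (q^2 - 4*q*z + 4*q - 16*z)/(q + 5*z)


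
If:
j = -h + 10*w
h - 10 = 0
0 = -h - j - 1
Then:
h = 10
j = -11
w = -1/10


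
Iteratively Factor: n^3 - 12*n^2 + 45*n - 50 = (n - 5)*(n^2 - 7*n + 10) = (n - 5)*(n - 2)*(n - 5)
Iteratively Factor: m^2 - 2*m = (m - 2)*(m)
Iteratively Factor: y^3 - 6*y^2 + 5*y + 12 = (y - 3)*(y^2 - 3*y - 4) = (y - 4)*(y - 3)*(y + 1)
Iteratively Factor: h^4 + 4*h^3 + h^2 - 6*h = (h + 3)*(h^3 + h^2 - 2*h) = (h - 1)*(h + 3)*(h^2 + 2*h) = h*(h - 1)*(h + 3)*(h + 2)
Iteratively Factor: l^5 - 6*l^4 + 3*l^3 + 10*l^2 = (l)*(l^4 - 6*l^3 + 3*l^2 + 10*l) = l*(l - 5)*(l^3 - l^2 - 2*l) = l^2*(l - 5)*(l^2 - l - 2) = l^2*(l - 5)*(l - 2)*(l + 1)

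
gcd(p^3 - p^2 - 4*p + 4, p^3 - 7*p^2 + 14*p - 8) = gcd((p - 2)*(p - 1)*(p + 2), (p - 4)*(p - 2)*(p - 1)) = p^2 - 3*p + 2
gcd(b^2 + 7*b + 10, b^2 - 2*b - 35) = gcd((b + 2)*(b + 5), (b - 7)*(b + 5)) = b + 5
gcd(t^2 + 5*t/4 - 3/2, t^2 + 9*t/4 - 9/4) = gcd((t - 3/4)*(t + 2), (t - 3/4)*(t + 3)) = t - 3/4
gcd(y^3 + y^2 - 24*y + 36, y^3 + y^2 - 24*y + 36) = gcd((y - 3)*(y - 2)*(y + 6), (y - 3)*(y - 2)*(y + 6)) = y^3 + y^2 - 24*y + 36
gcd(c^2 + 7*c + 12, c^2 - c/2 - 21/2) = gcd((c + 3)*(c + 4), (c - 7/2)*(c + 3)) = c + 3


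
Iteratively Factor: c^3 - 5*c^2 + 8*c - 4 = (c - 1)*(c^2 - 4*c + 4) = (c - 2)*(c - 1)*(c - 2)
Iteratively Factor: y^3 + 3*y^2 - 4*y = (y - 1)*(y^2 + 4*y) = y*(y - 1)*(y + 4)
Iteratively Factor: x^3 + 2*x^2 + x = (x + 1)*(x^2 + x) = x*(x + 1)*(x + 1)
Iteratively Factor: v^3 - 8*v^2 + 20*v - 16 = (v - 2)*(v^2 - 6*v + 8) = (v - 4)*(v - 2)*(v - 2)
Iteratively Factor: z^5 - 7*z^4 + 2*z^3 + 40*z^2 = (z)*(z^4 - 7*z^3 + 2*z^2 + 40*z) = z*(z - 4)*(z^3 - 3*z^2 - 10*z) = z*(z - 4)*(z + 2)*(z^2 - 5*z) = z^2*(z - 4)*(z + 2)*(z - 5)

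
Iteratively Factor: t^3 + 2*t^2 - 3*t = (t + 3)*(t^2 - t) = (t - 1)*(t + 3)*(t)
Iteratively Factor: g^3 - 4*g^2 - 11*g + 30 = (g - 2)*(g^2 - 2*g - 15) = (g - 5)*(g - 2)*(g + 3)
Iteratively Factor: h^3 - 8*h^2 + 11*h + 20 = (h - 4)*(h^2 - 4*h - 5) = (h - 4)*(h + 1)*(h - 5)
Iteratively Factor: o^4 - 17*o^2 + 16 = (o + 1)*(o^3 - o^2 - 16*o + 16) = (o - 1)*(o + 1)*(o^2 - 16) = (o - 1)*(o + 1)*(o + 4)*(o - 4)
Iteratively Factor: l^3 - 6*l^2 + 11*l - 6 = (l - 1)*(l^2 - 5*l + 6) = (l - 3)*(l - 1)*(l - 2)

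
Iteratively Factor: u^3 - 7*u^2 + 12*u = (u)*(u^2 - 7*u + 12) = u*(u - 3)*(u - 4)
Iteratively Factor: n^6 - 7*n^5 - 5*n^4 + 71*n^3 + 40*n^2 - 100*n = (n - 1)*(n^5 - 6*n^4 - 11*n^3 + 60*n^2 + 100*n) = (n - 1)*(n + 2)*(n^4 - 8*n^3 + 5*n^2 + 50*n) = (n - 5)*(n - 1)*(n + 2)*(n^3 - 3*n^2 - 10*n) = (n - 5)^2*(n - 1)*(n + 2)*(n^2 + 2*n) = n*(n - 5)^2*(n - 1)*(n + 2)*(n + 2)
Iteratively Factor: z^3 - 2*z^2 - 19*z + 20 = (z - 1)*(z^2 - z - 20) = (z - 1)*(z + 4)*(z - 5)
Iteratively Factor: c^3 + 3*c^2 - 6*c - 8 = (c + 1)*(c^2 + 2*c - 8) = (c + 1)*(c + 4)*(c - 2)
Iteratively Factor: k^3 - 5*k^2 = (k)*(k^2 - 5*k) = k^2*(k - 5)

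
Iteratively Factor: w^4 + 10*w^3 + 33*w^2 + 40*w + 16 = (w + 4)*(w^3 + 6*w^2 + 9*w + 4) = (w + 4)^2*(w^2 + 2*w + 1) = (w + 1)*(w + 4)^2*(w + 1)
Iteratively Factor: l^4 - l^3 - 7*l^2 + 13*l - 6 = (l - 1)*(l^3 - 7*l + 6) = (l - 2)*(l - 1)*(l^2 + 2*l - 3) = (l - 2)*(l - 1)*(l + 3)*(l - 1)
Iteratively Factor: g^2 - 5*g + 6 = (g - 3)*(g - 2)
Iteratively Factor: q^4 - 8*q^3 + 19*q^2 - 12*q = (q - 1)*(q^3 - 7*q^2 + 12*q) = q*(q - 1)*(q^2 - 7*q + 12) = q*(q - 4)*(q - 1)*(q - 3)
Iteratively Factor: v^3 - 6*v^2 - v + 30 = (v + 2)*(v^2 - 8*v + 15) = (v - 3)*(v + 2)*(v - 5)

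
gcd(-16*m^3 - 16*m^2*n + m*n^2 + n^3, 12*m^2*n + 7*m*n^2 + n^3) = 4*m + n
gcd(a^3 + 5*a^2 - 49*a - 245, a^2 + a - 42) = a + 7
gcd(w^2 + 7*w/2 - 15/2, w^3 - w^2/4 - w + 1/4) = 1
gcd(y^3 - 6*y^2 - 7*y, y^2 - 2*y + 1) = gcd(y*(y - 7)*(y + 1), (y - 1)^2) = 1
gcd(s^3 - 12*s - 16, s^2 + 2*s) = s + 2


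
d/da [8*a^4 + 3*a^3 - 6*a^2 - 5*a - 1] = 32*a^3 + 9*a^2 - 12*a - 5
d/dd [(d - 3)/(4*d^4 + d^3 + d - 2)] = (4*d^4 + d^3 + d - (d - 3)*(16*d^3 + 3*d^2 + 1) - 2)/(4*d^4 + d^3 + d - 2)^2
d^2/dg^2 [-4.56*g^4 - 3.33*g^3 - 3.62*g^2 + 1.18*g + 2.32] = -54.72*g^2 - 19.98*g - 7.24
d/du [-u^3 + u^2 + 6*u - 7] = -3*u^2 + 2*u + 6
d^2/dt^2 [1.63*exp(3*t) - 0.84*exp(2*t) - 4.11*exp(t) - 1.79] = (14.67*exp(2*t) - 3.36*exp(t) - 4.11)*exp(t)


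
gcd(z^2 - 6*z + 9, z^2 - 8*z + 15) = z - 3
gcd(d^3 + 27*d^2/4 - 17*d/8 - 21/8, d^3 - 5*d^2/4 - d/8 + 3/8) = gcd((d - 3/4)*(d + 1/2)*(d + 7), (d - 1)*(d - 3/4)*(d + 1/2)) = d^2 - d/4 - 3/8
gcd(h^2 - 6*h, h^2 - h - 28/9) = 1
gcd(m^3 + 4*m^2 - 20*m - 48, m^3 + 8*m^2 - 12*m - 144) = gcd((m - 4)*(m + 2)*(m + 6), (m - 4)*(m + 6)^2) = m^2 + 2*m - 24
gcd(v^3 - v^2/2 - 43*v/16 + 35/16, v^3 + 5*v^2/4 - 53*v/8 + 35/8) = v^2 - 9*v/4 + 5/4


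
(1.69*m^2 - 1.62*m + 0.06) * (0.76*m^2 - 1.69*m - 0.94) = 1.2844*m^4 - 4.0873*m^3 + 1.1948*m^2 + 1.4214*m - 0.0564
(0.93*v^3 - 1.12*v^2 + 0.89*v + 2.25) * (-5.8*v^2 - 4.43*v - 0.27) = -5.394*v^5 + 2.3761*v^4 - 0.4515*v^3 - 16.6903*v^2 - 10.2078*v - 0.6075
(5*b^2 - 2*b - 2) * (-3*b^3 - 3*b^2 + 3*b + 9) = -15*b^5 - 9*b^4 + 27*b^3 + 45*b^2 - 24*b - 18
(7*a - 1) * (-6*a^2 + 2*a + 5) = -42*a^3 + 20*a^2 + 33*a - 5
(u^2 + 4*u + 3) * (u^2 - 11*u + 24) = u^4 - 7*u^3 - 17*u^2 + 63*u + 72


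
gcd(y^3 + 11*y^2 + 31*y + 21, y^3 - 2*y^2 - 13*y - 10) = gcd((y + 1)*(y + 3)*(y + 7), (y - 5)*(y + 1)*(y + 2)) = y + 1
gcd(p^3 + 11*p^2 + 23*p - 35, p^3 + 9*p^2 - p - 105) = p^2 + 12*p + 35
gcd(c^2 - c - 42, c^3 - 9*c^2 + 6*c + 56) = c - 7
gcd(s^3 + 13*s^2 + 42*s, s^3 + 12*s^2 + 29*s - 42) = s^2 + 13*s + 42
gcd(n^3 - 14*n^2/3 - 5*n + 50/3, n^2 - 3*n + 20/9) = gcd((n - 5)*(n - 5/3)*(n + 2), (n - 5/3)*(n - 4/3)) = n - 5/3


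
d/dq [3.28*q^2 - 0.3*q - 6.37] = 6.56*q - 0.3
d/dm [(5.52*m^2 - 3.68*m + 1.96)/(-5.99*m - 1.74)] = (-33.0648*m^2 - 19.2096*m + 18.1436)/(35.8801*m^2 + 20.8452*m + 3.0276)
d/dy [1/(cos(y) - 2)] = sin(y)/(cos(y) - 2)^2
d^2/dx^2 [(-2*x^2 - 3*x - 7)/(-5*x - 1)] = 324/(125*x^3 + 75*x^2 + 15*x + 1)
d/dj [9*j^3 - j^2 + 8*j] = 27*j^2 - 2*j + 8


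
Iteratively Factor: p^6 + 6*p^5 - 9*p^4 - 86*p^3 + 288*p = (p)*(p^5 + 6*p^4 - 9*p^3 - 86*p^2 + 288) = p*(p + 4)*(p^4 + 2*p^3 - 17*p^2 - 18*p + 72) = p*(p - 2)*(p + 4)*(p^3 + 4*p^2 - 9*p - 36) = p*(p - 2)*(p + 3)*(p + 4)*(p^2 + p - 12) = p*(p - 2)*(p + 3)*(p + 4)^2*(p - 3)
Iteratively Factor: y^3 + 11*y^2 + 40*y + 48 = (y + 4)*(y^2 + 7*y + 12) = (y + 4)^2*(y + 3)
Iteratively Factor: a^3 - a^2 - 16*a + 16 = (a + 4)*(a^2 - 5*a + 4) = (a - 4)*(a + 4)*(a - 1)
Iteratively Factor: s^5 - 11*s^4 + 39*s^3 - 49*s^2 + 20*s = (s - 5)*(s^4 - 6*s^3 + 9*s^2 - 4*s) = (s - 5)*(s - 1)*(s^3 - 5*s^2 + 4*s) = (s - 5)*(s - 4)*(s - 1)*(s^2 - s) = s*(s - 5)*(s - 4)*(s - 1)*(s - 1)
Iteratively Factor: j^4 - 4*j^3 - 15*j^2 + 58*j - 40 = (j + 4)*(j^3 - 8*j^2 + 17*j - 10) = (j - 1)*(j + 4)*(j^2 - 7*j + 10) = (j - 5)*(j - 1)*(j + 4)*(j - 2)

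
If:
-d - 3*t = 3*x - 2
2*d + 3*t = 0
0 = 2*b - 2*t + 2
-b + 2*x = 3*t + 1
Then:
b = -11/15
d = -2/5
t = 4/15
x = 8/15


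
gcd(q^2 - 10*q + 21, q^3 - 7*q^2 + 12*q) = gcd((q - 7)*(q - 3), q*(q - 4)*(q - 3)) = q - 3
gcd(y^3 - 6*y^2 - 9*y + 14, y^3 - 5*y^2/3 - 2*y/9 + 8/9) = y - 1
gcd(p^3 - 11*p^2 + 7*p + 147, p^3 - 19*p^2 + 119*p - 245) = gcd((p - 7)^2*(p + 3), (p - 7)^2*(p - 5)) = p^2 - 14*p + 49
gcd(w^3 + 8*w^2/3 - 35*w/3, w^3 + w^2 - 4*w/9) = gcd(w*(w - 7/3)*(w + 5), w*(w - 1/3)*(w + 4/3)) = w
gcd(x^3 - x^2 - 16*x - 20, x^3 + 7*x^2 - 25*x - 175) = x - 5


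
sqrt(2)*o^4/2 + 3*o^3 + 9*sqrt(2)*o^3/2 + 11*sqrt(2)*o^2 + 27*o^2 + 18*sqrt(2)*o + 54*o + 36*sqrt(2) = (o + 3)*(o + 6)*(o + 2*sqrt(2))*(sqrt(2)*o/2 + 1)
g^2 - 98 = (g - 7*sqrt(2))*(g + 7*sqrt(2))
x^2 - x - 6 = (x - 3)*(x + 2)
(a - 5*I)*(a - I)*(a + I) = a^3 - 5*I*a^2 + a - 5*I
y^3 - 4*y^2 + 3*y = y*(y - 3)*(y - 1)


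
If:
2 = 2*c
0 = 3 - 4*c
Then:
No Solution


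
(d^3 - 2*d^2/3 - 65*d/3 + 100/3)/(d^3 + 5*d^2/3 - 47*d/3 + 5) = (3*d^2 - 17*d + 20)/(3*d^2 - 10*d + 3)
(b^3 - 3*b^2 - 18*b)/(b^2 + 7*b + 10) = b*(b^2 - 3*b - 18)/(b^2 + 7*b + 10)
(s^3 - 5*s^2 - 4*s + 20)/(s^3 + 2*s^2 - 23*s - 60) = (s^2 - 4)/(s^2 + 7*s + 12)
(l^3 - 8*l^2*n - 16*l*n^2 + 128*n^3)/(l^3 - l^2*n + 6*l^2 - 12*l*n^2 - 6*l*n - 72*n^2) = (l^2 - 4*l*n - 32*n^2)/(l^2 + 3*l*n + 6*l + 18*n)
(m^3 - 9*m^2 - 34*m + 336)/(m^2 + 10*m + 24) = (m^2 - 15*m + 56)/(m + 4)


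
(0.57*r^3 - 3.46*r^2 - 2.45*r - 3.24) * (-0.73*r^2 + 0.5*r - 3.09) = -0.4161*r^5 + 2.8108*r^4 - 1.7028*r^3 + 11.8316*r^2 + 5.9505*r + 10.0116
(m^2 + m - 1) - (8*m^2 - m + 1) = -7*m^2 + 2*m - 2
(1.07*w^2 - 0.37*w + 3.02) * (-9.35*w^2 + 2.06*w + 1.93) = -10.0045*w^4 + 5.6637*w^3 - 26.9341*w^2 + 5.5071*w + 5.8286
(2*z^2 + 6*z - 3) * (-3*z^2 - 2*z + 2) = -6*z^4 - 22*z^3 + z^2 + 18*z - 6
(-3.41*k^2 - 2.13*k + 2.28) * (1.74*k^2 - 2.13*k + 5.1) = -5.9334*k^4 + 3.5571*k^3 - 8.8869*k^2 - 15.7194*k + 11.628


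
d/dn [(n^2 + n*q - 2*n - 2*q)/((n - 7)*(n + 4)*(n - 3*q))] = ((n - 7)*(n + 4)*(n - 3*q)*(2*n + q - 2) + (n - 7)*(n + 4)*(-n^2 - n*q + 2*n + 2*q) + (n - 7)*(n - 3*q)*(-n^2 - n*q + 2*n + 2*q) + (n + 4)*(n - 3*q)*(-n^2 - n*q + 2*n + 2*q))/((n - 7)^2*(n + 4)^2*(n - 3*q)^2)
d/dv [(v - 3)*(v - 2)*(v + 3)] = 3*v^2 - 4*v - 9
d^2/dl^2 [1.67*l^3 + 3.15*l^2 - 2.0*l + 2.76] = 10.02*l + 6.3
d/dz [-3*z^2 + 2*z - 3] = 2 - 6*z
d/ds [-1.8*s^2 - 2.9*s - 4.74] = -3.6*s - 2.9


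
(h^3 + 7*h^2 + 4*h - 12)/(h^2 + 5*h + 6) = (h^2 + 5*h - 6)/(h + 3)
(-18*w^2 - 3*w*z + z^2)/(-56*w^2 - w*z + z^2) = (18*w^2 + 3*w*z - z^2)/(56*w^2 + w*z - z^2)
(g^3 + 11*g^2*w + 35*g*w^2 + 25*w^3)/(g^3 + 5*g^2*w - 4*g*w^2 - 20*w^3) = (-g^2 - 6*g*w - 5*w^2)/(-g^2 + 4*w^2)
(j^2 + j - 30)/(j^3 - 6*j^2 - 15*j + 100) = (j + 6)/(j^2 - j - 20)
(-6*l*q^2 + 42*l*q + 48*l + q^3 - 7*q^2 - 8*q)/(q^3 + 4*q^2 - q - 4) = (-6*l*q + 48*l + q^2 - 8*q)/(q^2 + 3*q - 4)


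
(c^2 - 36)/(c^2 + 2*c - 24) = (c - 6)/(c - 4)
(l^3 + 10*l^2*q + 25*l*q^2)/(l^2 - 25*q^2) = l*(-l - 5*q)/(-l + 5*q)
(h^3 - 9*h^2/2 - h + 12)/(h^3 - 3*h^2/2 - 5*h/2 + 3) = (h - 4)/(h - 1)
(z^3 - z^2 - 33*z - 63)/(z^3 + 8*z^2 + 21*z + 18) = (z - 7)/(z + 2)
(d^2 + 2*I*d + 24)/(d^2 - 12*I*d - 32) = (d + 6*I)/(d - 8*I)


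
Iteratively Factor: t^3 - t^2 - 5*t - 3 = (t + 1)*(t^2 - 2*t - 3) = (t + 1)^2*(t - 3)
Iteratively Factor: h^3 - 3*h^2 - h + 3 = (h - 3)*(h^2 - 1) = (h - 3)*(h + 1)*(h - 1)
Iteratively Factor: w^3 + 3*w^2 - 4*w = (w)*(w^2 + 3*w - 4) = w*(w + 4)*(w - 1)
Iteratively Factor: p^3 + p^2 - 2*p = (p - 1)*(p^2 + 2*p) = p*(p - 1)*(p + 2)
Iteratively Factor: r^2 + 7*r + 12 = (r + 4)*(r + 3)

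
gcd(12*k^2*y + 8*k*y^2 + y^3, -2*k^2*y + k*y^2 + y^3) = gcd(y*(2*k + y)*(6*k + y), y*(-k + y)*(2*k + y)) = 2*k*y + y^2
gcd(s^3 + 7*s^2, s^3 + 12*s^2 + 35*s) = s^2 + 7*s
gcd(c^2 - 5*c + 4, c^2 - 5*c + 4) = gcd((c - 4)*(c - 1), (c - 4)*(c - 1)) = c^2 - 5*c + 4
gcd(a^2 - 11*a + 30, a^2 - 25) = a - 5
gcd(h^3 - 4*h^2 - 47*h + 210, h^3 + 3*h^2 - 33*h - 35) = h^2 + 2*h - 35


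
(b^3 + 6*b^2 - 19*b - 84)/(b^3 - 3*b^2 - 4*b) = (b^2 + 10*b + 21)/(b*(b + 1))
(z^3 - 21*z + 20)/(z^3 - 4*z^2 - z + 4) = (z + 5)/(z + 1)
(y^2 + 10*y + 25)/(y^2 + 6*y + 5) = (y + 5)/(y + 1)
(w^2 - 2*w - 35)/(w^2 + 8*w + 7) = (w^2 - 2*w - 35)/(w^2 + 8*w + 7)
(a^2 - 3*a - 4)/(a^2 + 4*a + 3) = (a - 4)/(a + 3)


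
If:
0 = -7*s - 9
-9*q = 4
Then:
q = -4/9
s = -9/7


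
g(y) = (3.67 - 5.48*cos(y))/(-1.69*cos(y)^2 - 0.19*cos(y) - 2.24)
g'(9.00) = 0.21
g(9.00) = -2.50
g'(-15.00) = -0.12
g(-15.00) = -2.55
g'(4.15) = 0.46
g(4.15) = -2.52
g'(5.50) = 1.16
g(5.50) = 0.07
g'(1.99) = -0.98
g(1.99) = -2.42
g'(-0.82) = 1.26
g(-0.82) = 0.02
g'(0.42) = -0.46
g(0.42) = 0.35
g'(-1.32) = 2.62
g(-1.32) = -0.97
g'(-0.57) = 0.70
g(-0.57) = 0.26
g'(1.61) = -2.49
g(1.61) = -1.74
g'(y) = (3.67 - 5.48*cos(y))*(-3.38*sin(y)*cos(y) - 0.19*sin(y))/(-1.69*cos(y)^2 - 0.19*cos(y) - 2.24)^2 + 5.48*sin(y)/(-1.69*cos(y)^2 - 0.19*cos(y) - 2.24) = (9.2612*cos(y)^2 - 12.4046*cos(y) - 12.9725)*sin(y)/(2.8561*cos(y)^4 + 0.6422*cos(y)^3 + 7.6073*cos(y)^2 + 0.8512*cos(y) + 5.0176)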